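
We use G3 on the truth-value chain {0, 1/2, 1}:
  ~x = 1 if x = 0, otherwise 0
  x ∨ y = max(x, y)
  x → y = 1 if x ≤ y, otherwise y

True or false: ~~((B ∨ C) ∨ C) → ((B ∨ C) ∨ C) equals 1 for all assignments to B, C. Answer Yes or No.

Counterexample: take B = 0, C = 1/2.
B ∨ C = 0 ∨ 1/2 = 1/2
(B ∨ C) ∨ C = 1/2 ∨ 1/2 = 1/2
~((B ∨ C) ∨ C) = ~1/2 = 0
~~((B ∨ C) ∨ C) = ~0 = 1
~~((B ∨ C) ∨ C) → ((B ∨ C) ∨ C) = 1 → 1/2 = 1/2
This gives 1/2 ≠ 1.

No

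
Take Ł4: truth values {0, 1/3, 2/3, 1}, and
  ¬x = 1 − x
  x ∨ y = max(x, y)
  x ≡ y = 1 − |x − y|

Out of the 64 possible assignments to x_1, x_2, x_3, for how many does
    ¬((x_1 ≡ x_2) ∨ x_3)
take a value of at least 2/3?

12

value 1: 2 assignments (counts)
value 2/3: 10 assignments (counts)
value 1/3: 24 assignments
value 0: 28 assignments
So 12 of the 64 assignments meet the threshold.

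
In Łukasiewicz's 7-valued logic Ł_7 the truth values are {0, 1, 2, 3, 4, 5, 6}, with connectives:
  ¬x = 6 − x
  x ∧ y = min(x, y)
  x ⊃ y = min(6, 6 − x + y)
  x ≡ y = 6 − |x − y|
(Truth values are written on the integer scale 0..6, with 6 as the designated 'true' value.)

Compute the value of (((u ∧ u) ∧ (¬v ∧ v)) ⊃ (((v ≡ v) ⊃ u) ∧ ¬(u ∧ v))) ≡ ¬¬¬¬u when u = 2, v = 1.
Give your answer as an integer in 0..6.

u ∧ u = 2 ∧ 2 = 2
¬v = ¬1 = 5
¬v ∧ v = 5 ∧ 1 = 1
(u ∧ u) ∧ (¬v ∧ v) = 2 ∧ 1 = 1
v ≡ v = 1 ≡ 1 = 6
(v ≡ v) ⊃ u = 6 ⊃ 2 = 2
u ∧ v = 2 ∧ 1 = 1
¬(u ∧ v) = ¬1 = 5
((v ≡ v) ⊃ u) ∧ ¬(u ∧ v) = 2 ∧ 5 = 2
((u ∧ u) ∧ (¬v ∧ v)) ⊃ (((v ≡ v) ⊃ u) ∧ ¬(u ∧ v)) = 1 ⊃ 2 = 6
¬u = ¬2 = 4
¬¬u = ¬4 = 2
¬¬¬u = ¬2 = 4
¬¬¬¬u = ¬4 = 2
(((u ∧ u) ∧ (¬v ∧ v)) ⊃ (((v ≡ v) ⊃ u) ∧ ¬(u ∧ v))) ≡ ¬¬¬¬u = 6 ≡ 2 = 2

2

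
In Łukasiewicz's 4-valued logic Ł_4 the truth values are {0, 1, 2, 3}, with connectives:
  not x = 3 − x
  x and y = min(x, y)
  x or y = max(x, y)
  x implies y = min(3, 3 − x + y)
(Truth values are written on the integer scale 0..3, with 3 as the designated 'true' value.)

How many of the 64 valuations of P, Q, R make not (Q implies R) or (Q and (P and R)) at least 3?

value 3: 5 assignments (counts)
value 2: 15 assignments
value 1: 22 assignments
value 0: 22 assignments
So 5 of the 64 assignments meet the threshold.

5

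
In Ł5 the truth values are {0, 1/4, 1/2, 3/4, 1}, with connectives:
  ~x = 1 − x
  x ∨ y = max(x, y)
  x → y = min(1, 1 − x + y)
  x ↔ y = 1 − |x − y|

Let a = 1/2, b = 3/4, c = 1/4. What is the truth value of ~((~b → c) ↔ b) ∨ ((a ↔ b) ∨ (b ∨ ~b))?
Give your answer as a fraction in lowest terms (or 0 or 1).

3/4

~b = ~3/4 = 1/4
~b → c = 1/4 → 1/4 = 1
(~b → c) ↔ b = 1 ↔ 3/4 = 3/4
~((~b → c) ↔ b) = ~3/4 = 1/4
a ↔ b = 1/2 ↔ 3/4 = 3/4
~b = ~3/4 = 1/4
b ∨ ~b = 3/4 ∨ 1/4 = 3/4
(a ↔ b) ∨ (b ∨ ~b) = 3/4 ∨ 3/4 = 3/4
~((~b → c) ↔ b) ∨ ((a ↔ b) ∨ (b ∨ ~b)) = 1/4 ∨ 3/4 = 3/4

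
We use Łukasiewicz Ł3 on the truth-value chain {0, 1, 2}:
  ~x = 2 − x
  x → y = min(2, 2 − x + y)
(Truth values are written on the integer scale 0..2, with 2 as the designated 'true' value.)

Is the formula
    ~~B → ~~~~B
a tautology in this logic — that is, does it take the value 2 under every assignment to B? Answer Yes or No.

Yes

B = 0 ↦ 2
B = 1 ↦ 2
B = 2 ↦ 2
Every assignment gives a value ≥ 2.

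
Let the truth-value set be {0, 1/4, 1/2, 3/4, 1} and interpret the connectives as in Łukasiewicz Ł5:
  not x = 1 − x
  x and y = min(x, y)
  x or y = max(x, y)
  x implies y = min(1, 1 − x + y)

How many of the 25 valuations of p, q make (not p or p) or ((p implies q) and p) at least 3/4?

20

value 1: 10 assignments (counts)
value 3/4: 10 assignments (counts)
value 1/2: 5 assignments
So 20 of the 25 assignments meet the threshold.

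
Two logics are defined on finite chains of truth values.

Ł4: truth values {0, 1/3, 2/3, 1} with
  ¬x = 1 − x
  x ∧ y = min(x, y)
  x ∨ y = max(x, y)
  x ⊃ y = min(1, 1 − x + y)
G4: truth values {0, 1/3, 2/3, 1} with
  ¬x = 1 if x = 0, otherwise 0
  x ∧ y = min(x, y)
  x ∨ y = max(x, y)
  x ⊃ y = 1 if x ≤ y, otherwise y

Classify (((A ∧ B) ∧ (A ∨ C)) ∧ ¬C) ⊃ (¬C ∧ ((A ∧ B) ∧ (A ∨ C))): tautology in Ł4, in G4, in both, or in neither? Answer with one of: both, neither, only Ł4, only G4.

In Ł4: every assignment gives 1 — tautology.
In G4: every assignment gives 1 — tautology.

both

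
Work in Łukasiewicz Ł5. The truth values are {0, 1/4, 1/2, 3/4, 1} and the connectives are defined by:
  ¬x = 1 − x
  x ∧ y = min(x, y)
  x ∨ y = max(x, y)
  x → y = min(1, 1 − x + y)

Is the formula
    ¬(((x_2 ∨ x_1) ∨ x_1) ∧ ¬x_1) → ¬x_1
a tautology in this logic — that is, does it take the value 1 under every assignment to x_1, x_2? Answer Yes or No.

No

Counterexample: take x_1 = 3/4, x_2 = 0.
x_2 ∨ x_1 = 0 ∨ 3/4 = 3/4
(x_2 ∨ x_1) ∨ x_1 = 3/4 ∨ 3/4 = 3/4
¬x_1 = ¬3/4 = 1/4
((x_2 ∨ x_1) ∨ x_1) ∧ ¬x_1 = 3/4 ∧ 1/4 = 1/4
¬(((x_2 ∨ x_1) ∨ x_1) ∧ ¬x_1) = ¬1/4 = 3/4
¬(((x_2 ∨ x_1) ∨ x_1) ∧ ¬x_1) → ¬x_1 = 3/4 → 1/4 = 1/2
This gives 1/2 ≠ 1.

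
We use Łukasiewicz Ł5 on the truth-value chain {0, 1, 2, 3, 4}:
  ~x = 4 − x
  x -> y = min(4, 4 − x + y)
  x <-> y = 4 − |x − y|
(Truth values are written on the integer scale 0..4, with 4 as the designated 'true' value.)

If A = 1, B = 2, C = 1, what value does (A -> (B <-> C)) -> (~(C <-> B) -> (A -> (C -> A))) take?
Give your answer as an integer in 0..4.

B <-> C = 2 <-> 1 = 3
A -> (B <-> C) = 1 -> 3 = 4
C <-> B = 1 <-> 2 = 3
~(C <-> B) = ~3 = 1
C -> A = 1 -> 1 = 4
A -> (C -> A) = 1 -> 4 = 4
~(C <-> B) -> (A -> (C -> A)) = 1 -> 4 = 4
(A -> (B <-> C)) -> (~(C <-> B) -> (A -> (C -> A))) = 4 -> 4 = 4

4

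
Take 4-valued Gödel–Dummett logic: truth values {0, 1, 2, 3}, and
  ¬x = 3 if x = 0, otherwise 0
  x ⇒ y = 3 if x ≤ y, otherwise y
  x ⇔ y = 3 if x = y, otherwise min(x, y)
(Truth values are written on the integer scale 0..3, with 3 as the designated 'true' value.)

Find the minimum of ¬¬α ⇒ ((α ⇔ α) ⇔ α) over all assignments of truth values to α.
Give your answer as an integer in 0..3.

1

Take α = 1:
¬α = ¬1 = 0
¬¬α = ¬0 = 3
α ⇔ α = 1 ⇔ 1 = 3
(α ⇔ α) ⇔ α = 3 ⇔ 1 = 1
¬¬α ⇒ ((α ⇔ α) ⇔ α) = 3 ⇒ 1 = 1
No assignment yields a value below 1, so this is the minimum.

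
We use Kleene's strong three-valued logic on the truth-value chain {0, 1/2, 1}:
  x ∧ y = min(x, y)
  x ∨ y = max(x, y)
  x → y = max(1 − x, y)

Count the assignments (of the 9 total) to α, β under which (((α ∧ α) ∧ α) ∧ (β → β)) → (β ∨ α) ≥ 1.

7

α = 0, β = 0 ↦ 1  ≥
α = 0, β = 1/2 ↦ 1  ≥
α = 0, β = 1 ↦ 1  ≥
α = 1/2, β = 0 ↦ 1/2  <
α = 1/2, β = 1/2 ↦ 1/2  <
α = 1/2, β = 1 ↦ 1  ≥
α = 1, β = 0 ↦ 1  ≥
α = 1, β = 1/2 ↦ 1  ≥
α = 1, β = 1 ↦ 1  ≥
So 7 of the 9 assignments meet the threshold.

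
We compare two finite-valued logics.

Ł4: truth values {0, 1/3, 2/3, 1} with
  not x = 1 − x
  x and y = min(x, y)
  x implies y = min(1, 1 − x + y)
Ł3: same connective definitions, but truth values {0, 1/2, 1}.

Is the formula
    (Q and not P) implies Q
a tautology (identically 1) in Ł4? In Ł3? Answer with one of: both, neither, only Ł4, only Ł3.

In Ł4: every assignment gives 1 — tautology.
In Ł3: every assignment gives 1 — tautology.

both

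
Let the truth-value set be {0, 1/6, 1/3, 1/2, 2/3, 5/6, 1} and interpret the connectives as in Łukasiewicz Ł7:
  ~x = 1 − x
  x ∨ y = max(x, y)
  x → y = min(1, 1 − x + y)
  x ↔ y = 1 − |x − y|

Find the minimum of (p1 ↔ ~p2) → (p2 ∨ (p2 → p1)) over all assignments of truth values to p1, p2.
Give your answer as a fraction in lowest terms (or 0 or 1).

Take p1 = 1/3, p2 = 2/3:
~p2 = ~2/3 = 1/3
p1 ↔ ~p2 = 1/3 ↔ 1/3 = 1
p2 → p1 = 2/3 → 1/3 = 2/3
p2 ∨ (p2 → p1) = 2/3 ∨ 2/3 = 2/3
(p1 ↔ ~p2) → (p2 ∨ (p2 → p1)) = 1 → 2/3 = 2/3
No assignment yields a value below 2/3, so this is the minimum.

2/3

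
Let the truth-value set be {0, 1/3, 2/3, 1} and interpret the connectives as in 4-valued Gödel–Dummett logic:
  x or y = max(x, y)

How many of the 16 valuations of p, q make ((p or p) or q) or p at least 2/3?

p = 0, q = 0 ↦ 0  <
p = 0, q = 1/3 ↦ 1/3  <
p = 0, q = 2/3 ↦ 2/3  ≥
p = 0, q = 1 ↦ 1  ≥
p = 1/3, q = 0 ↦ 1/3  <
p = 1/3, q = 1/3 ↦ 1/3  <
p = 1/3, q = 2/3 ↦ 2/3  ≥
p = 1/3, q = 1 ↦ 1  ≥
p = 2/3, q = 0 ↦ 2/3  ≥
p = 2/3, q = 1/3 ↦ 2/3  ≥
p = 2/3, q = 2/3 ↦ 2/3  ≥
p = 2/3, q = 1 ↦ 1  ≥
p = 1, q = 0 ↦ 1  ≥
p = 1, q = 1/3 ↦ 1  ≥
p = 1, q = 2/3 ↦ 1  ≥
p = 1, q = 1 ↦ 1  ≥
So 12 of the 16 assignments meet the threshold.

12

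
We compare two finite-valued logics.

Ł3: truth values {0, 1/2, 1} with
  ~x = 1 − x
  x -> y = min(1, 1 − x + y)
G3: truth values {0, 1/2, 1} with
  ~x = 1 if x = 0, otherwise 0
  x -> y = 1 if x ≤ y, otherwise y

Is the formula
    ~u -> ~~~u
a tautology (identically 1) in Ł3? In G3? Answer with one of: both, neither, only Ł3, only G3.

In Ł3: every assignment gives 1 — tautology.
In G3: every assignment gives 1 — tautology.

both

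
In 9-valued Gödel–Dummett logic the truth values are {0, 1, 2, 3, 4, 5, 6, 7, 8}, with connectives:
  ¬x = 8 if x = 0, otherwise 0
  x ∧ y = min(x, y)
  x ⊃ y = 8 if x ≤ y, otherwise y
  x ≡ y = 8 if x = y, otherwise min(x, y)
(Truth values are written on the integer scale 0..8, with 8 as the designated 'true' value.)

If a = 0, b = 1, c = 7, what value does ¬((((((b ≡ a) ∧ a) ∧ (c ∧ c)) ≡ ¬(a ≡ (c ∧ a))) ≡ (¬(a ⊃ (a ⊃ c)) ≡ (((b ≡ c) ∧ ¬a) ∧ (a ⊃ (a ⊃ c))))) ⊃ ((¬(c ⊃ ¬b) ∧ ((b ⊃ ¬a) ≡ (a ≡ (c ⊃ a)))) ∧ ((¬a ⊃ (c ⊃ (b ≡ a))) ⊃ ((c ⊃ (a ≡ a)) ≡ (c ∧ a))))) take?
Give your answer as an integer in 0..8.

b ≡ a = 1 ≡ 0 = 0
(b ≡ a) ∧ a = 0 ∧ 0 = 0
c ∧ c = 7 ∧ 7 = 7
((b ≡ a) ∧ a) ∧ (c ∧ c) = 0 ∧ 7 = 0
c ∧ a = 7 ∧ 0 = 0
a ≡ (c ∧ a) = 0 ≡ 0 = 8
¬(a ≡ (c ∧ a)) = ¬8 = 0
(((b ≡ a) ∧ a) ∧ (c ∧ c)) ≡ ¬(a ≡ (c ∧ a)) = 0 ≡ 0 = 8
a ⊃ c = 0 ⊃ 7 = 8
a ⊃ (a ⊃ c) = 0 ⊃ 8 = 8
¬(a ⊃ (a ⊃ c)) = ¬8 = 0
b ≡ c = 1 ≡ 7 = 1
¬a = ¬0 = 8
(b ≡ c) ∧ ¬a = 1 ∧ 8 = 1
a ⊃ c = 0 ⊃ 7 = 8
a ⊃ (a ⊃ c) = 0 ⊃ 8 = 8
((b ≡ c) ∧ ¬a) ∧ (a ⊃ (a ⊃ c)) = 1 ∧ 8 = 1
¬(a ⊃ (a ⊃ c)) ≡ (((b ≡ c) ∧ ¬a) ∧ (a ⊃ (a ⊃ c))) = 0 ≡ 1 = 0
((((b ≡ a) ∧ a) ∧ (c ∧ c)) ≡ ¬(a ≡ (c ∧ a))) ≡ (¬(a ⊃ (a ⊃ c)) ≡ (((b ≡ c) ∧ ¬a) ∧ (a ⊃ (a ⊃ c)))) = 8 ≡ 0 = 0
¬b = ¬1 = 0
c ⊃ ¬b = 7 ⊃ 0 = 0
¬(c ⊃ ¬b) = ¬0 = 8
¬a = ¬0 = 8
b ⊃ ¬a = 1 ⊃ 8 = 8
c ⊃ a = 7 ⊃ 0 = 0
a ≡ (c ⊃ a) = 0 ≡ 0 = 8
(b ⊃ ¬a) ≡ (a ≡ (c ⊃ a)) = 8 ≡ 8 = 8
¬(c ⊃ ¬b) ∧ ((b ⊃ ¬a) ≡ (a ≡ (c ⊃ a))) = 8 ∧ 8 = 8
¬a = ¬0 = 8
b ≡ a = 1 ≡ 0 = 0
c ⊃ (b ≡ a) = 7 ⊃ 0 = 0
¬a ⊃ (c ⊃ (b ≡ a)) = 8 ⊃ 0 = 0
a ≡ a = 0 ≡ 0 = 8
c ⊃ (a ≡ a) = 7 ⊃ 8 = 8
c ∧ a = 7 ∧ 0 = 0
(c ⊃ (a ≡ a)) ≡ (c ∧ a) = 8 ≡ 0 = 0
(¬a ⊃ (c ⊃ (b ≡ a))) ⊃ ((c ⊃ (a ≡ a)) ≡ (c ∧ a)) = 0 ⊃ 0 = 8
(¬(c ⊃ ¬b) ∧ ((b ⊃ ¬a) ≡ (a ≡ (c ⊃ a)))) ∧ ((¬a ⊃ (c ⊃ (b ≡ a))) ⊃ ((c ⊃ (a ≡ a)) ≡ (c ∧ a))) = 8 ∧ 8 = 8
(((((b ≡ a) ∧ a) ∧ (c ∧ c)) ≡ ¬(a ≡ (c ∧ a))) ≡ (¬(a ⊃ (a ⊃ c)) ≡ (((b ≡ c) ∧ ¬a) ∧ (a ⊃ (a ⊃ c))))) ⊃ ((¬(c ⊃ ¬b) ∧ ((b ⊃ ¬a) ≡ (a ≡ (c ⊃ a)))) ∧ ((¬a ⊃ (c ⊃ (b ≡ a))) ⊃ ((c ⊃ (a ≡ a)) ≡ (c ∧ a)))) = 0 ⊃ 8 = 8
¬((((((b ≡ a) ∧ a) ∧ (c ∧ c)) ≡ ¬(a ≡ (c ∧ a))) ≡ (¬(a ⊃ (a ⊃ c)) ≡ (((b ≡ c) ∧ ¬a) ∧ (a ⊃ (a ⊃ c))))) ⊃ ((¬(c ⊃ ¬b) ∧ ((b ⊃ ¬a) ≡ (a ≡ (c ⊃ a)))) ∧ ((¬a ⊃ (c ⊃ (b ≡ a))) ⊃ ((c ⊃ (a ≡ a)) ≡ (c ∧ a))))) = ¬8 = 0

0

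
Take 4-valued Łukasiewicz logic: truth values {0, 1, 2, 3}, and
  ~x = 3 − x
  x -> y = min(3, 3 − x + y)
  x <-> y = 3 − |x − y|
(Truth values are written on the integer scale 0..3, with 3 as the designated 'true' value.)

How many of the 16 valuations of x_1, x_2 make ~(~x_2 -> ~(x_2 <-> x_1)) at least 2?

3

x_1 = 0, x_2 = 0 ↦ 3  ≥
x_1 = 0, x_2 = 1 ↦ 1  <
x_1 = 0, x_2 = 2 ↦ 0  <
x_1 = 0, x_2 = 3 ↦ 0  <
x_1 = 1, x_2 = 0 ↦ 2  ≥
x_1 = 1, x_2 = 1 ↦ 2  ≥
x_1 = 1, x_2 = 2 ↦ 0  <
x_1 = 1, x_2 = 3 ↦ 0  <
x_1 = 2, x_2 = 0 ↦ 1  <
x_1 = 2, x_2 = 1 ↦ 1  <
x_1 = 2, x_2 = 2 ↦ 1  <
x_1 = 2, x_2 = 3 ↦ 0  <
x_1 = 3, x_2 = 0 ↦ 0  <
x_1 = 3, x_2 = 1 ↦ 0  <
x_1 = 3, x_2 = 2 ↦ 0  <
x_1 = 3, x_2 = 3 ↦ 0  <
So 3 of the 16 assignments meet the threshold.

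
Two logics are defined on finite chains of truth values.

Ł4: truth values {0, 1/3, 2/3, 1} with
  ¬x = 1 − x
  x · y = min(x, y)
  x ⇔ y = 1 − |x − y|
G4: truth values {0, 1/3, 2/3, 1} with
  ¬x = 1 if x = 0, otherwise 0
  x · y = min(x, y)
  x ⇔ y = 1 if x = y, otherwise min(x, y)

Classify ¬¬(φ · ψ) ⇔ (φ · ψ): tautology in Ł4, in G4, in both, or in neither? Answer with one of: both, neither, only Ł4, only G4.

In Ł4: every assignment gives 1 — tautology.
In G4: at φ = 1/3, ψ = 1/3 the value is 1/3 — not a tautology.

only Ł4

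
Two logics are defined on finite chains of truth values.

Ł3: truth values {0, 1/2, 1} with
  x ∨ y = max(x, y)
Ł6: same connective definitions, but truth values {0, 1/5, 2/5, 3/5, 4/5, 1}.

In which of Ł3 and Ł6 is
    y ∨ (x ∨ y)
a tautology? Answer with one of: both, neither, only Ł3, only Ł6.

In Ł3: at x = 0, y = 0 the value is 0 — not a tautology.
In Ł6: at x = 0, y = 0 the value is 0 — not a tautology.

neither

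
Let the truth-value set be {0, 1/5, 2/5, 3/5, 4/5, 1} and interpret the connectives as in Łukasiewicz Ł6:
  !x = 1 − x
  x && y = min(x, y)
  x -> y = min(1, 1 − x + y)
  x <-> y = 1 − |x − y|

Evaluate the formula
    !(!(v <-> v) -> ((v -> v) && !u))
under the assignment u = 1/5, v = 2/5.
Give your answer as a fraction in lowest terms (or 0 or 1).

0

v <-> v = 2/5 <-> 2/5 = 1
!(v <-> v) = !1 = 0
v -> v = 2/5 -> 2/5 = 1
!u = !1/5 = 4/5
(v -> v) && !u = 1 && 4/5 = 4/5
!(v <-> v) -> ((v -> v) && !u) = 0 -> 4/5 = 1
!(!(v <-> v) -> ((v -> v) && !u)) = !1 = 0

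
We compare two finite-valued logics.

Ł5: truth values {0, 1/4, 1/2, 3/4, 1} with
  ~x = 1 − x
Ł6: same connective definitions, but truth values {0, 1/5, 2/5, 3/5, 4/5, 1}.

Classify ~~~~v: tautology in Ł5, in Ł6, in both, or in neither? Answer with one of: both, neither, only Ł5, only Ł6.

In Ł5: at v = 0 the value is 0 — not a tautology.
In Ł6: at v = 0 the value is 0 — not a tautology.

neither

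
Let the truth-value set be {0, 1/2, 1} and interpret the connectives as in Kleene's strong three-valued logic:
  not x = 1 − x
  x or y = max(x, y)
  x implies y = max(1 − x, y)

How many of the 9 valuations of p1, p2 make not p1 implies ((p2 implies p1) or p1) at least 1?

5

p1 = 0, p2 = 0 ↦ 1  ≥
p1 = 0, p2 = 1/2 ↦ 1/2  <
p1 = 0, p2 = 1 ↦ 0  <
p1 = 1/2, p2 = 0 ↦ 1  ≥
p1 = 1/2, p2 = 1/2 ↦ 1/2  <
p1 = 1/2, p2 = 1 ↦ 1/2  <
p1 = 1, p2 = 0 ↦ 1  ≥
p1 = 1, p2 = 1/2 ↦ 1  ≥
p1 = 1, p2 = 1 ↦ 1  ≥
So 5 of the 9 assignments meet the threshold.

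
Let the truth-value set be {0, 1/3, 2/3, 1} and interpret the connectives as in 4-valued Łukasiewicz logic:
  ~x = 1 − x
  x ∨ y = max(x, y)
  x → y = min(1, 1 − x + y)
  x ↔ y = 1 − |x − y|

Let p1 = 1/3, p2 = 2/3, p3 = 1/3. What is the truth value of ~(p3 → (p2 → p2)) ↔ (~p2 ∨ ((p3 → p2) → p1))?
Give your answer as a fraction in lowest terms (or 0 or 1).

p2 → p2 = 2/3 → 2/3 = 1
p3 → (p2 → p2) = 1/3 → 1 = 1
~(p3 → (p2 → p2)) = ~1 = 0
~p2 = ~2/3 = 1/3
p3 → p2 = 1/3 → 2/3 = 1
(p3 → p2) → p1 = 1 → 1/3 = 1/3
~p2 ∨ ((p3 → p2) → p1) = 1/3 ∨ 1/3 = 1/3
~(p3 → (p2 → p2)) ↔ (~p2 ∨ ((p3 → p2) → p1)) = 0 ↔ 1/3 = 2/3

2/3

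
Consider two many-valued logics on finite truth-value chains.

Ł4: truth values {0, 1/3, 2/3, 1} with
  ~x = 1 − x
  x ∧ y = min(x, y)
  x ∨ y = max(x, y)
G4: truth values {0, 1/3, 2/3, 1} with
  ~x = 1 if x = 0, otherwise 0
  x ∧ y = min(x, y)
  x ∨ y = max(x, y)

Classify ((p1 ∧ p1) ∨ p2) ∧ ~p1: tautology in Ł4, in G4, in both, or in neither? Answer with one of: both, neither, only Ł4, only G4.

In Ł4: at p1 = 0, p2 = 0 the value is 0 — not a tautology.
In G4: at p1 = 0, p2 = 0 the value is 0 — not a tautology.

neither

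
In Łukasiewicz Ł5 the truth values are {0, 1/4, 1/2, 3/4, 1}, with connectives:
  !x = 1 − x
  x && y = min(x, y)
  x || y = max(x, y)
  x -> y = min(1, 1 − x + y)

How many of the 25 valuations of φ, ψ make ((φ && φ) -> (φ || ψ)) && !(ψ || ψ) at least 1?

value 1: 5 assignments (counts)
value 3/4: 5 assignments
value 1/2: 5 assignments
value 1/4: 5 assignments
value 0: 5 assignments
So 5 of the 25 assignments meet the threshold.

5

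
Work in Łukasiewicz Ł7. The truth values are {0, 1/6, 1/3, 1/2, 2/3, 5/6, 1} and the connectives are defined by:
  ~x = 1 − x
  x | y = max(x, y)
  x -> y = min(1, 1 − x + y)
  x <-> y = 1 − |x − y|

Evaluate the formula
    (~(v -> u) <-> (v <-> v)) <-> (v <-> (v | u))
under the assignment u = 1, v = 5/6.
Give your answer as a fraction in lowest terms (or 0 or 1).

v -> u = 5/6 -> 1 = 1
~(v -> u) = ~1 = 0
v <-> v = 5/6 <-> 5/6 = 1
~(v -> u) <-> (v <-> v) = 0 <-> 1 = 0
v | u = 5/6 | 1 = 1
v <-> (v | u) = 5/6 <-> 1 = 5/6
(~(v -> u) <-> (v <-> v)) <-> (v <-> (v | u)) = 0 <-> 5/6 = 1/6

1/6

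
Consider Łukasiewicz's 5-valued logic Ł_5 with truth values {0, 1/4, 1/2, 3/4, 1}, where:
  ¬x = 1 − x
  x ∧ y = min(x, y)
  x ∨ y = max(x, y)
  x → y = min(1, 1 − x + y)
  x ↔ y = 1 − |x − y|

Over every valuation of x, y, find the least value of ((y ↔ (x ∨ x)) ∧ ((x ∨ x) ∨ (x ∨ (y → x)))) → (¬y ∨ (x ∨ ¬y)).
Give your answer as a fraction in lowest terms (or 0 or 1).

Take x = 1/2, y = 1/2:
x ∨ x = 1/2 ∨ 1/2 = 1/2
y ↔ (x ∨ x) = 1/2 ↔ 1/2 = 1
x ∨ x = 1/2 ∨ 1/2 = 1/2
y → x = 1/2 → 1/2 = 1
x ∨ (y → x) = 1/2 ∨ 1 = 1
(x ∨ x) ∨ (x ∨ (y → x)) = 1/2 ∨ 1 = 1
(y ↔ (x ∨ x)) ∧ ((x ∨ x) ∨ (x ∨ (y → x))) = 1 ∧ 1 = 1
¬y = ¬1/2 = 1/2
¬y = ¬1/2 = 1/2
x ∨ ¬y = 1/2 ∨ 1/2 = 1/2
¬y ∨ (x ∨ ¬y) = 1/2 ∨ 1/2 = 1/2
((y ↔ (x ∨ x)) ∧ ((x ∨ x) ∨ (x ∨ (y → x)))) → (¬y ∨ (x ∨ ¬y)) = 1 → 1/2 = 1/2
No assignment yields a value below 1/2, so this is the minimum.

1/2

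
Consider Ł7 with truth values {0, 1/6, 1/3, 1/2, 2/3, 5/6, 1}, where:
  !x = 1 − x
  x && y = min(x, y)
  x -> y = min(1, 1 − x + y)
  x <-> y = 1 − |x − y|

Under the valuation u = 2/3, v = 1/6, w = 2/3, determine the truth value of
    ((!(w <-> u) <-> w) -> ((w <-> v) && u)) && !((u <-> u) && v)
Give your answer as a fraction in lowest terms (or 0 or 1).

5/6

w <-> u = 2/3 <-> 2/3 = 1
!(w <-> u) = !1 = 0
!(w <-> u) <-> w = 0 <-> 2/3 = 1/3
w <-> v = 2/3 <-> 1/6 = 1/2
(w <-> v) && u = 1/2 && 2/3 = 1/2
(!(w <-> u) <-> w) -> ((w <-> v) && u) = 1/3 -> 1/2 = 1
u <-> u = 2/3 <-> 2/3 = 1
(u <-> u) && v = 1 && 1/6 = 1/6
!((u <-> u) && v) = !1/6 = 5/6
((!(w <-> u) <-> w) -> ((w <-> v) && u)) && !((u <-> u) && v) = 1 && 5/6 = 5/6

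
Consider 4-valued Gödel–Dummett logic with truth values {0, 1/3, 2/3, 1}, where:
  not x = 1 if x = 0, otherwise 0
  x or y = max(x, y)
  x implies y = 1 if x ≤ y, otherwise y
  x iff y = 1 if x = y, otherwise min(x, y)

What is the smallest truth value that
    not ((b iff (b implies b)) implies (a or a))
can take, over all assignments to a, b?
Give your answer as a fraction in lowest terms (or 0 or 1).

Take a = 0, b = 0:
b implies b = 0 implies 0 = 1
b iff (b implies b) = 0 iff 1 = 0
a or a = 0 or 0 = 0
(b iff (b implies b)) implies (a or a) = 0 implies 0 = 1
not ((b iff (b implies b)) implies (a or a)) = not 1 = 0
No assignment yields a value below 0, so this is the minimum.

0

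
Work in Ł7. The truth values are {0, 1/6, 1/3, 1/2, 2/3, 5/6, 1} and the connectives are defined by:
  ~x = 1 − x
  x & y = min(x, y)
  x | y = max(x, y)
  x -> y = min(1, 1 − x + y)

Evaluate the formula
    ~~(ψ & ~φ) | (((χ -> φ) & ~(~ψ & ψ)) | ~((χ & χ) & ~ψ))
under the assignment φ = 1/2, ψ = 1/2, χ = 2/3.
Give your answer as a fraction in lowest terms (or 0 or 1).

1/2

~φ = ~1/2 = 1/2
ψ & ~φ = 1/2 & 1/2 = 1/2
~(ψ & ~φ) = ~1/2 = 1/2
~~(ψ & ~φ) = ~1/2 = 1/2
χ -> φ = 2/3 -> 1/2 = 5/6
~ψ = ~1/2 = 1/2
~ψ & ψ = 1/2 & 1/2 = 1/2
~(~ψ & ψ) = ~1/2 = 1/2
(χ -> φ) & ~(~ψ & ψ) = 5/6 & 1/2 = 1/2
χ & χ = 2/3 & 2/3 = 2/3
~ψ = ~1/2 = 1/2
(χ & χ) & ~ψ = 2/3 & 1/2 = 1/2
~((χ & χ) & ~ψ) = ~1/2 = 1/2
((χ -> φ) & ~(~ψ & ψ)) | ~((χ & χ) & ~ψ) = 1/2 | 1/2 = 1/2
~~(ψ & ~φ) | (((χ -> φ) & ~(~ψ & ψ)) | ~((χ & χ) & ~ψ)) = 1/2 | 1/2 = 1/2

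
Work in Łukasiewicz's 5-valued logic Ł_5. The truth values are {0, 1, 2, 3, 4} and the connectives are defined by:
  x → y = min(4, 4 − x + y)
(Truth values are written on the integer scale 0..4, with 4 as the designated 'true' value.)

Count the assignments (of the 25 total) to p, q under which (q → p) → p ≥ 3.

16

value 4: 9 assignments (counts)
value 3: 7 assignments (counts)
value 2: 5 assignments
value 1: 3 assignments
value 0: 1 assignment
So 16 of the 25 assignments meet the threshold.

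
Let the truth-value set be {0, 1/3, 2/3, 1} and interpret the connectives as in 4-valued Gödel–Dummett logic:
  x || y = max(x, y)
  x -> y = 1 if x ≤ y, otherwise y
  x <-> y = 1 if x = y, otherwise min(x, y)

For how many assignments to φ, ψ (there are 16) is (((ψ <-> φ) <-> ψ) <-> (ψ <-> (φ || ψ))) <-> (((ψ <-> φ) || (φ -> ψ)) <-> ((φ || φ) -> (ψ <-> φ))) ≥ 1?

φ = 0, ψ = 0 ↦ 0  <
φ = 0, ψ = 1/3 ↦ 0  <
φ = 0, ψ = 2/3 ↦ 0  <
φ = 0, ψ = 1 ↦ 0  <
φ = 1/3, ψ = 0 ↦ 0  <
φ = 1/3, ψ = 1/3 ↦ 1/3  <
φ = 1/3, ψ = 2/3 ↦ 1/3  <
φ = 1/3, ψ = 1 ↦ 1/3  <
φ = 2/3, ψ = 0 ↦ 0  <
φ = 2/3, ψ = 1/3 ↦ 1/3  <
φ = 2/3, ψ = 2/3 ↦ 2/3  <
φ = 2/3, ψ = 1 ↦ 2/3  <
φ = 1, ψ = 0 ↦ 0  <
φ = 1, ψ = 1/3 ↦ 1/3  <
φ = 1, ψ = 2/3 ↦ 2/3  <
φ = 1, ψ = 1 ↦ 1  ≥
So 1 of the 16 assignments meets the threshold.

1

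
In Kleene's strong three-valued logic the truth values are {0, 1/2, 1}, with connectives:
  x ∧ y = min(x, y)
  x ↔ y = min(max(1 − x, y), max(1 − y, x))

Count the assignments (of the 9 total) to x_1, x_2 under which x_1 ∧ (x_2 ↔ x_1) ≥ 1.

x_1 = 0, x_2 = 0 ↦ 0  <
x_1 = 0, x_2 = 1/2 ↦ 0  <
x_1 = 0, x_2 = 1 ↦ 0  <
x_1 = 1/2, x_2 = 0 ↦ 1/2  <
x_1 = 1/2, x_2 = 1/2 ↦ 1/2  <
x_1 = 1/2, x_2 = 1 ↦ 1/2  <
x_1 = 1, x_2 = 0 ↦ 0  <
x_1 = 1, x_2 = 1/2 ↦ 1/2  <
x_1 = 1, x_2 = 1 ↦ 1  ≥
So 1 of the 9 assignments meets the threshold.

1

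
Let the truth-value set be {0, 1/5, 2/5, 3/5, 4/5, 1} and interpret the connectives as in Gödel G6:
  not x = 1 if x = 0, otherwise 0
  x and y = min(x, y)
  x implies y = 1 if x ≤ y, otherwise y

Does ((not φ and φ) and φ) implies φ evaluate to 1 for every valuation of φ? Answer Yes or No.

φ = 0 ↦ 1
φ = 1/5 ↦ 1
φ = 2/5 ↦ 1
φ = 3/5 ↦ 1
φ = 4/5 ↦ 1
φ = 1 ↦ 1
Every assignment gives a value ≥ 1.

Yes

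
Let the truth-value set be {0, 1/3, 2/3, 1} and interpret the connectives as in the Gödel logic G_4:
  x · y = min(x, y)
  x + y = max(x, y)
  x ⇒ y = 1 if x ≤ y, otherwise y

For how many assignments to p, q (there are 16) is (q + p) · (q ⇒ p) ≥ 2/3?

8

p = 0, q = 0 ↦ 0  <
p = 0, q = 1/3 ↦ 0  <
p = 0, q = 2/3 ↦ 0  <
p = 0, q = 1 ↦ 0  <
p = 1/3, q = 0 ↦ 1/3  <
p = 1/3, q = 1/3 ↦ 1/3  <
p = 1/3, q = 2/3 ↦ 1/3  <
p = 1/3, q = 1 ↦ 1/3  <
p = 2/3, q = 0 ↦ 2/3  ≥
p = 2/3, q = 1/3 ↦ 2/3  ≥
p = 2/3, q = 2/3 ↦ 2/3  ≥
p = 2/3, q = 1 ↦ 2/3  ≥
p = 1, q = 0 ↦ 1  ≥
p = 1, q = 1/3 ↦ 1  ≥
p = 1, q = 2/3 ↦ 1  ≥
p = 1, q = 1 ↦ 1  ≥
So 8 of the 16 assignments meet the threshold.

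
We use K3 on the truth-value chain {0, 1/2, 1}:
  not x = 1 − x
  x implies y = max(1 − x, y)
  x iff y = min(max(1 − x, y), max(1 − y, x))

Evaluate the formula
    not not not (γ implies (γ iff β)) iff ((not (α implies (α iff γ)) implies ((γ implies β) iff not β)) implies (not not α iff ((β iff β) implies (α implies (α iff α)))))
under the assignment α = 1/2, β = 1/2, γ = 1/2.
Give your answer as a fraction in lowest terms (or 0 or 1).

γ iff β = 1/2 iff 1/2 = 1/2
γ implies (γ iff β) = 1/2 implies 1/2 = 1/2
not (γ implies (γ iff β)) = not 1/2 = 1/2
not not (γ implies (γ iff β)) = not 1/2 = 1/2
not not not (γ implies (γ iff β)) = not 1/2 = 1/2
α iff γ = 1/2 iff 1/2 = 1/2
α implies (α iff γ) = 1/2 implies 1/2 = 1/2
not (α implies (α iff γ)) = not 1/2 = 1/2
γ implies β = 1/2 implies 1/2 = 1/2
not β = not 1/2 = 1/2
(γ implies β) iff not β = 1/2 iff 1/2 = 1/2
not (α implies (α iff γ)) implies ((γ implies β) iff not β) = 1/2 implies 1/2 = 1/2
not α = not 1/2 = 1/2
not not α = not 1/2 = 1/2
β iff β = 1/2 iff 1/2 = 1/2
α iff α = 1/2 iff 1/2 = 1/2
α implies (α iff α) = 1/2 implies 1/2 = 1/2
(β iff β) implies (α implies (α iff α)) = 1/2 implies 1/2 = 1/2
not not α iff ((β iff β) implies (α implies (α iff α))) = 1/2 iff 1/2 = 1/2
(not (α implies (α iff γ)) implies ((γ implies β) iff not β)) implies (not not α iff ((β iff β) implies (α implies (α iff α)))) = 1/2 implies 1/2 = 1/2
not not not (γ implies (γ iff β)) iff ((not (α implies (α iff γ)) implies ((γ implies β) iff not β)) implies (not not α iff ((β iff β) implies (α implies (α iff α))))) = 1/2 iff 1/2 = 1/2

1/2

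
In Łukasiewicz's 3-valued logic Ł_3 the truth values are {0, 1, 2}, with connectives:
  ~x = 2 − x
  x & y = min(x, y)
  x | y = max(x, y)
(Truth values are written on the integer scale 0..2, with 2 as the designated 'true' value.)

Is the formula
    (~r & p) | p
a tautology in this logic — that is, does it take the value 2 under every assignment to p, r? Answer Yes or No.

No

Counterexample: take p = 0, r = 0.
~r = ~0 = 2
~r & p = 2 & 0 = 0
(~r & p) | p = 0 | 0 = 0
This gives 0 ≠ 2.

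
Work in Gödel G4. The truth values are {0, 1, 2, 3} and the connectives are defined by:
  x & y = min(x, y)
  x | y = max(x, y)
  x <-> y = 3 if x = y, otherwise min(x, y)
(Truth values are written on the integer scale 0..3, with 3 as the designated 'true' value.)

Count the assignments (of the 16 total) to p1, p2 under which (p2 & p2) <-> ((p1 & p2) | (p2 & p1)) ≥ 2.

11

p1 = 0, p2 = 0 ↦ 3  ≥
p1 = 0, p2 = 1 ↦ 0  <
p1 = 0, p2 = 2 ↦ 0  <
p1 = 0, p2 = 3 ↦ 0  <
p1 = 1, p2 = 0 ↦ 3  ≥
p1 = 1, p2 = 1 ↦ 3  ≥
p1 = 1, p2 = 2 ↦ 1  <
p1 = 1, p2 = 3 ↦ 1  <
p1 = 2, p2 = 0 ↦ 3  ≥
p1 = 2, p2 = 1 ↦ 3  ≥
p1 = 2, p2 = 2 ↦ 3  ≥
p1 = 2, p2 = 3 ↦ 2  ≥
p1 = 3, p2 = 0 ↦ 3  ≥
p1 = 3, p2 = 1 ↦ 3  ≥
p1 = 3, p2 = 2 ↦ 3  ≥
p1 = 3, p2 = 3 ↦ 3  ≥
So 11 of the 16 assignments meet the threshold.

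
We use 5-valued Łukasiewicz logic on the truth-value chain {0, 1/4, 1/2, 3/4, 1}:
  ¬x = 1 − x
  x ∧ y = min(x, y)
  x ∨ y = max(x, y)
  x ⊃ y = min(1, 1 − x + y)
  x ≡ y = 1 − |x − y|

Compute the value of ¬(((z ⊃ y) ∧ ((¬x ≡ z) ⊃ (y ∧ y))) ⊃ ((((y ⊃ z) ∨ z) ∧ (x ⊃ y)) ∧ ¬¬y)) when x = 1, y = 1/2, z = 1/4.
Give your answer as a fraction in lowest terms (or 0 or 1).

1/4

z ⊃ y = 1/4 ⊃ 1/2 = 1
¬x = ¬1 = 0
¬x ≡ z = 0 ≡ 1/4 = 3/4
y ∧ y = 1/2 ∧ 1/2 = 1/2
(¬x ≡ z) ⊃ (y ∧ y) = 3/4 ⊃ 1/2 = 3/4
(z ⊃ y) ∧ ((¬x ≡ z) ⊃ (y ∧ y)) = 1 ∧ 3/4 = 3/4
y ⊃ z = 1/2 ⊃ 1/4 = 3/4
(y ⊃ z) ∨ z = 3/4 ∨ 1/4 = 3/4
x ⊃ y = 1 ⊃ 1/2 = 1/2
((y ⊃ z) ∨ z) ∧ (x ⊃ y) = 3/4 ∧ 1/2 = 1/2
¬y = ¬1/2 = 1/2
¬¬y = ¬1/2 = 1/2
(((y ⊃ z) ∨ z) ∧ (x ⊃ y)) ∧ ¬¬y = 1/2 ∧ 1/2 = 1/2
((z ⊃ y) ∧ ((¬x ≡ z) ⊃ (y ∧ y))) ⊃ ((((y ⊃ z) ∨ z) ∧ (x ⊃ y)) ∧ ¬¬y) = 3/4 ⊃ 1/2 = 3/4
¬(((z ⊃ y) ∧ ((¬x ≡ z) ⊃ (y ∧ y))) ⊃ ((((y ⊃ z) ∨ z) ∧ (x ⊃ y)) ∧ ¬¬y)) = ¬3/4 = 1/4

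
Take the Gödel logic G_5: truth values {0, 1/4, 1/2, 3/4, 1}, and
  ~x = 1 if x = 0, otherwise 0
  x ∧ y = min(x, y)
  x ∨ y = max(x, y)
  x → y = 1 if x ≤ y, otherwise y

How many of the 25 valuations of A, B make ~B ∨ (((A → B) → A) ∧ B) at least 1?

value 1: 6 assignments (counts)
value 3/4: 3 assignments
value 1/2: 5 assignments
value 1/4: 7 assignments
value 0: 4 assignments
So 6 of the 25 assignments meet the threshold.

6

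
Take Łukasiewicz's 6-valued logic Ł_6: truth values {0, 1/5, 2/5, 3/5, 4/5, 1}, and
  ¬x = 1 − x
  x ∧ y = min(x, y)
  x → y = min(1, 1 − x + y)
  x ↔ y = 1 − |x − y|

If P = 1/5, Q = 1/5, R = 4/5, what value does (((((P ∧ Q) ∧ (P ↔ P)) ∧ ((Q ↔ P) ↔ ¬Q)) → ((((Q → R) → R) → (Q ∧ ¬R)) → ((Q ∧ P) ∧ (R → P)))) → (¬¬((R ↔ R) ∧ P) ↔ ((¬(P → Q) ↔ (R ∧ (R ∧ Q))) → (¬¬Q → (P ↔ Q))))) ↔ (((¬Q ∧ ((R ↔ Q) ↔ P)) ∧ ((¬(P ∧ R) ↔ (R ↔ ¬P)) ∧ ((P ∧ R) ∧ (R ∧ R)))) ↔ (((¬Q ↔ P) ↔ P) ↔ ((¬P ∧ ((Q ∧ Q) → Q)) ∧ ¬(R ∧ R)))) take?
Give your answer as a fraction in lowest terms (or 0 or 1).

2/5

P ∧ Q = 1/5 ∧ 1/5 = 1/5
P ↔ P = 1/5 ↔ 1/5 = 1
(P ∧ Q) ∧ (P ↔ P) = 1/5 ∧ 1 = 1/5
Q ↔ P = 1/5 ↔ 1/5 = 1
¬Q = ¬1/5 = 4/5
(Q ↔ P) ↔ ¬Q = 1 ↔ 4/5 = 4/5
((P ∧ Q) ∧ (P ↔ P)) ∧ ((Q ↔ P) ↔ ¬Q) = 1/5 ∧ 4/5 = 1/5
Q → R = 1/5 → 4/5 = 1
(Q → R) → R = 1 → 4/5 = 4/5
¬R = ¬4/5 = 1/5
Q ∧ ¬R = 1/5 ∧ 1/5 = 1/5
((Q → R) → R) → (Q ∧ ¬R) = 4/5 → 1/5 = 2/5
Q ∧ P = 1/5 ∧ 1/5 = 1/5
R → P = 4/5 → 1/5 = 2/5
(Q ∧ P) ∧ (R → P) = 1/5 ∧ 2/5 = 1/5
(((Q → R) → R) → (Q ∧ ¬R)) → ((Q ∧ P) ∧ (R → P)) = 2/5 → 1/5 = 4/5
(((P ∧ Q) ∧ (P ↔ P)) ∧ ((Q ↔ P) ↔ ¬Q)) → ((((Q → R) → R) → (Q ∧ ¬R)) → ((Q ∧ P) ∧ (R → P))) = 1/5 → 4/5 = 1
R ↔ R = 4/5 ↔ 4/5 = 1
(R ↔ R) ∧ P = 1 ∧ 1/5 = 1/5
¬((R ↔ R) ∧ P) = ¬1/5 = 4/5
¬¬((R ↔ R) ∧ P) = ¬4/5 = 1/5
P → Q = 1/5 → 1/5 = 1
¬(P → Q) = ¬1 = 0
R ∧ Q = 4/5 ∧ 1/5 = 1/5
R ∧ (R ∧ Q) = 4/5 ∧ 1/5 = 1/5
¬(P → Q) ↔ (R ∧ (R ∧ Q)) = 0 ↔ 1/5 = 4/5
¬Q = ¬1/5 = 4/5
¬¬Q = ¬4/5 = 1/5
P ↔ Q = 1/5 ↔ 1/5 = 1
¬¬Q → (P ↔ Q) = 1/5 → 1 = 1
(¬(P → Q) ↔ (R ∧ (R ∧ Q))) → (¬¬Q → (P ↔ Q)) = 4/5 → 1 = 1
¬¬((R ↔ R) ∧ P) ↔ ((¬(P → Q) ↔ (R ∧ (R ∧ Q))) → (¬¬Q → (P ↔ Q))) = 1/5 ↔ 1 = 1/5
((((P ∧ Q) ∧ (P ↔ P)) ∧ ((Q ↔ P) ↔ ¬Q)) → ((((Q → R) → R) → (Q ∧ ¬R)) → ((Q ∧ P) ∧ (R → P)))) → (¬¬((R ↔ R) ∧ P) ↔ ((¬(P → Q) ↔ (R ∧ (R ∧ Q))) → (¬¬Q → (P ↔ Q)))) = 1 → 1/5 = 1/5
¬Q = ¬1/5 = 4/5
R ↔ Q = 4/5 ↔ 1/5 = 2/5
(R ↔ Q) ↔ P = 2/5 ↔ 1/5 = 4/5
¬Q ∧ ((R ↔ Q) ↔ P) = 4/5 ∧ 4/5 = 4/5
P ∧ R = 1/5 ∧ 4/5 = 1/5
¬(P ∧ R) = ¬1/5 = 4/5
¬P = ¬1/5 = 4/5
R ↔ ¬P = 4/5 ↔ 4/5 = 1
¬(P ∧ R) ↔ (R ↔ ¬P) = 4/5 ↔ 1 = 4/5
P ∧ R = 1/5 ∧ 4/5 = 1/5
R ∧ R = 4/5 ∧ 4/5 = 4/5
(P ∧ R) ∧ (R ∧ R) = 1/5 ∧ 4/5 = 1/5
(¬(P ∧ R) ↔ (R ↔ ¬P)) ∧ ((P ∧ R) ∧ (R ∧ R)) = 4/5 ∧ 1/5 = 1/5
(¬Q ∧ ((R ↔ Q) ↔ P)) ∧ ((¬(P ∧ R) ↔ (R ↔ ¬P)) ∧ ((P ∧ R) ∧ (R ∧ R))) = 4/5 ∧ 1/5 = 1/5
¬Q = ¬1/5 = 4/5
¬Q ↔ P = 4/5 ↔ 1/5 = 2/5
(¬Q ↔ P) ↔ P = 2/5 ↔ 1/5 = 4/5
¬P = ¬1/5 = 4/5
Q ∧ Q = 1/5 ∧ 1/5 = 1/5
(Q ∧ Q) → Q = 1/5 → 1/5 = 1
¬P ∧ ((Q ∧ Q) → Q) = 4/5 ∧ 1 = 4/5
R ∧ R = 4/5 ∧ 4/5 = 4/5
¬(R ∧ R) = ¬4/5 = 1/5
(¬P ∧ ((Q ∧ Q) → Q)) ∧ ¬(R ∧ R) = 4/5 ∧ 1/5 = 1/5
((¬Q ↔ P) ↔ P) ↔ ((¬P ∧ ((Q ∧ Q) → Q)) ∧ ¬(R ∧ R)) = 4/5 ↔ 1/5 = 2/5
((¬Q ∧ ((R ↔ Q) ↔ P)) ∧ ((¬(P ∧ R) ↔ (R ↔ ¬P)) ∧ ((P ∧ R) ∧ (R ∧ R)))) ↔ (((¬Q ↔ P) ↔ P) ↔ ((¬P ∧ ((Q ∧ Q) → Q)) ∧ ¬(R ∧ R))) = 1/5 ↔ 2/5 = 4/5
(((((P ∧ Q) ∧ (P ↔ P)) ∧ ((Q ↔ P) ↔ ¬Q)) → ((((Q → R) → R) → (Q ∧ ¬R)) → ((Q ∧ P) ∧ (R → P)))) → (¬¬((R ↔ R) ∧ P) ↔ ((¬(P → Q) ↔ (R ∧ (R ∧ Q))) → (¬¬Q → (P ↔ Q))))) ↔ (((¬Q ∧ ((R ↔ Q) ↔ P)) ∧ ((¬(P ∧ R) ↔ (R ↔ ¬P)) ∧ ((P ∧ R) ∧ (R ∧ R)))) ↔ (((¬Q ↔ P) ↔ P) ↔ ((¬P ∧ ((Q ∧ Q) → Q)) ∧ ¬(R ∧ R)))) = 1/5 ↔ 4/5 = 2/5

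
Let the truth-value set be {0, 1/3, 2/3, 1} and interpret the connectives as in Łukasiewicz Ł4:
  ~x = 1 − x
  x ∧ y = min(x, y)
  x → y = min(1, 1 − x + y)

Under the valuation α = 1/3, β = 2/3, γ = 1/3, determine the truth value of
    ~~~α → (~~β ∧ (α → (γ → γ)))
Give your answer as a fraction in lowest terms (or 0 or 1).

~α = ~1/3 = 2/3
~~α = ~2/3 = 1/3
~~~α = ~1/3 = 2/3
~β = ~2/3 = 1/3
~~β = ~1/3 = 2/3
γ → γ = 1/3 → 1/3 = 1
α → (γ → γ) = 1/3 → 1 = 1
~~β ∧ (α → (γ → γ)) = 2/3 ∧ 1 = 2/3
~~~α → (~~β ∧ (α → (γ → γ))) = 2/3 → 2/3 = 1

1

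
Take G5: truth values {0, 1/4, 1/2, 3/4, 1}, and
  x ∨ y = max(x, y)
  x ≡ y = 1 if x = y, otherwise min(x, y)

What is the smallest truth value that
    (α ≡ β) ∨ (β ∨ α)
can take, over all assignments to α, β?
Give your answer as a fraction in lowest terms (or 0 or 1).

Take α = 0, β = 1/4:
α ≡ β = 0 ≡ 1/4 = 0
β ∨ α = 1/4 ∨ 0 = 1/4
(α ≡ β) ∨ (β ∨ α) = 0 ∨ 1/4 = 1/4
No assignment yields a value below 1/4, so this is the minimum.

1/4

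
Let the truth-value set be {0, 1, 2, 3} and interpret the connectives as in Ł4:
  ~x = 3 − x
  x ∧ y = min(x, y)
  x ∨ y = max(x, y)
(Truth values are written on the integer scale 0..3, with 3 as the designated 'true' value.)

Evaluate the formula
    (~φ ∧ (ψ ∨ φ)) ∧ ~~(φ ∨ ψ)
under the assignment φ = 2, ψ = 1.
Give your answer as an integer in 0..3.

~φ = ~2 = 1
ψ ∨ φ = 1 ∨ 2 = 2
~φ ∧ (ψ ∨ φ) = 1 ∧ 2 = 1
φ ∨ ψ = 2 ∨ 1 = 2
~(φ ∨ ψ) = ~2 = 1
~~(φ ∨ ψ) = ~1 = 2
(~φ ∧ (ψ ∨ φ)) ∧ ~~(φ ∨ ψ) = 1 ∧ 2 = 1

1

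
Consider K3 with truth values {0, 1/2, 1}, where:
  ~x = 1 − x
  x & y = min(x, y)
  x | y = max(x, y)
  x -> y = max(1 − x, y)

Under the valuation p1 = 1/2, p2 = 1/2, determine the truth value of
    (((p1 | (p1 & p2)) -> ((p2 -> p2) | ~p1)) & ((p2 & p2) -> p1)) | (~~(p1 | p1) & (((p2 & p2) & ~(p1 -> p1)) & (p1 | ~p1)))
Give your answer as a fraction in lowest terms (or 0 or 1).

1/2

p1 & p2 = 1/2 & 1/2 = 1/2
p1 | (p1 & p2) = 1/2 | 1/2 = 1/2
p2 -> p2 = 1/2 -> 1/2 = 1/2
~p1 = ~1/2 = 1/2
(p2 -> p2) | ~p1 = 1/2 | 1/2 = 1/2
(p1 | (p1 & p2)) -> ((p2 -> p2) | ~p1) = 1/2 -> 1/2 = 1/2
p2 & p2 = 1/2 & 1/2 = 1/2
(p2 & p2) -> p1 = 1/2 -> 1/2 = 1/2
((p1 | (p1 & p2)) -> ((p2 -> p2) | ~p1)) & ((p2 & p2) -> p1) = 1/2 & 1/2 = 1/2
p1 | p1 = 1/2 | 1/2 = 1/2
~(p1 | p1) = ~1/2 = 1/2
~~(p1 | p1) = ~1/2 = 1/2
p2 & p2 = 1/2 & 1/2 = 1/2
p1 -> p1 = 1/2 -> 1/2 = 1/2
~(p1 -> p1) = ~1/2 = 1/2
(p2 & p2) & ~(p1 -> p1) = 1/2 & 1/2 = 1/2
~p1 = ~1/2 = 1/2
p1 | ~p1 = 1/2 | 1/2 = 1/2
((p2 & p2) & ~(p1 -> p1)) & (p1 | ~p1) = 1/2 & 1/2 = 1/2
~~(p1 | p1) & (((p2 & p2) & ~(p1 -> p1)) & (p1 | ~p1)) = 1/2 & 1/2 = 1/2
(((p1 | (p1 & p2)) -> ((p2 -> p2) | ~p1)) & ((p2 & p2) -> p1)) | (~~(p1 | p1) & (((p2 & p2) & ~(p1 -> p1)) & (p1 | ~p1))) = 1/2 | 1/2 = 1/2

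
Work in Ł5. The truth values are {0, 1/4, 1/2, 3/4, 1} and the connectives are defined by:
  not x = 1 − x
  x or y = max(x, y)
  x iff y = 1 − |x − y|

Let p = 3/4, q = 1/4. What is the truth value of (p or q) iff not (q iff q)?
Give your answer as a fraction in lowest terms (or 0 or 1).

1/4

p or q = 3/4 or 1/4 = 3/4
q iff q = 1/4 iff 1/4 = 1
not (q iff q) = not 1 = 0
(p or q) iff not (q iff q) = 3/4 iff 0 = 1/4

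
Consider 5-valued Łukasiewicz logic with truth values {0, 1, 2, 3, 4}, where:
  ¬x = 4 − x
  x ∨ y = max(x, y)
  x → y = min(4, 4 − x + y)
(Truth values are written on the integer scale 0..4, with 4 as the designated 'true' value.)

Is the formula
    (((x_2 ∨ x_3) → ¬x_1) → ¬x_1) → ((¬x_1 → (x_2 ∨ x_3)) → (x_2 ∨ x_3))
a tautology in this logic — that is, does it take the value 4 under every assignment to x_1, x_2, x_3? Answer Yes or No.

At x_1 = 3, x_2 = 2, x_3 = 4, for instance:
x_2 ∨ x_3 = 2 ∨ 4 = 4
¬x_1 = ¬3 = 1
(x_2 ∨ x_3) → ¬x_1 = 4 → 1 = 1
((x_2 ∨ x_3) → ¬x_1) → ¬x_1 = 1 → 1 = 4
¬x_1 → (x_2 ∨ x_3) = 1 → 4 = 4
(¬x_1 → (x_2 ∨ x_3)) → (x_2 ∨ x_3) = 4 → 4 = 4
(((x_2 ∨ x_3) → ¬x_1) → ¬x_1) → ((¬x_1 → (x_2 ∨ x_3)) → (x_2 ∨ x_3)) = 4 → 4 = 4
and checking the remaining 124 assignments likewise gives ≥ 4 in every case.

Yes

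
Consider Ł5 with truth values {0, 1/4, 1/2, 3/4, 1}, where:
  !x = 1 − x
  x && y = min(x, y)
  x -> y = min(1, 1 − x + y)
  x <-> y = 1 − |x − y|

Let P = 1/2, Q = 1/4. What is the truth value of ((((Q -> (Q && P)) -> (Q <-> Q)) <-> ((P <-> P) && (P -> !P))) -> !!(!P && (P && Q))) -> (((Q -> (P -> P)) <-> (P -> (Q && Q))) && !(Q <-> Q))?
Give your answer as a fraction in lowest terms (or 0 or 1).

3/4

Q && P = 1/4 && 1/2 = 1/4
Q -> (Q && P) = 1/4 -> 1/4 = 1
Q <-> Q = 1/4 <-> 1/4 = 1
(Q -> (Q && P)) -> (Q <-> Q) = 1 -> 1 = 1
P <-> P = 1/2 <-> 1/2 = 1
!P = !1/2 = 1/2
P -> !P = 1/2 -> 1/2 = 1
(P <-> P) && (P -> !P) = 1 && 1 = 1
((Q -> (Q && P)) -> (Q <-> Q)) <-> ((P <-> P) && (P -> !P)) = 1 <-> 1 = 1
!P = !1/2 = 1/2
P && Q = 1/2 && 1/4 = 1/4
!P && (P && Q) = 1/2 && 1/4 = 1/4
!(!P && (P && Q)) = !1/4 = 3/4
!!(!P && (P && Q)) = !3/4 = 1/4
(((Q -> (Q && P)) -> (Q <-> Q)) <-> ((P <-> P) && (P -> !P))) -> !!(!P && (P && Q)) = 1 -> 1/4 = 1/4
P -> P = 1/2 -> 1/2 = 1
Q -> (P -> P) = 1/4 -> 1 = 1
Q && Q = 1/4 && 1/4 = 1/4
P -> (Q && Q) = 1/2 -> 1/4 = 3/4
(Q -> (P -> P)) <-> (P -> (Q && Q)) = 1 <-> 3/4 = 3/4
Q <-> Q = 1/4 <-> 1/4 = 1
!(Q <-> Q) = !1 = 0
((Q -> (P -> P)) <-> (P -> (Q && Q))) && !(Q <-> Q) = 3/4 && 0 = 0
((((Q -> (Q && P)) -> (Q <-> Q)) <-> ((P <-> P) && (P -> !P))) -> !!(!P && (P && Q))) -> (((Q -> (P -> P)) <-> (P -> (Q && Q))) && !(Q <-> Q)) = 1/4 -> 0 = 3/4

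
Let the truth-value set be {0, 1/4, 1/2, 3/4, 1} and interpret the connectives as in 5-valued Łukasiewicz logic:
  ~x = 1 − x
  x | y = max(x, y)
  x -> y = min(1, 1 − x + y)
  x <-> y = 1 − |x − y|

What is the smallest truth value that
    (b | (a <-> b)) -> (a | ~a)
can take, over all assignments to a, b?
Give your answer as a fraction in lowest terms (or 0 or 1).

1/2

Take a = 1/2, b = 1/2:
a <-> b = 1/2 <-> 1/2 = 1
b | (a <-> b) = 1/2 | 1 = 1
~a = ~1/2 = 1/2
a | ~a = 1/2 | 1/2 = 1/2
(b | (a <-> b)) -> (a | ~a) = 1 -> 1/2 = 1/2
No assignment yields a value below 1/2, so this is the minimum.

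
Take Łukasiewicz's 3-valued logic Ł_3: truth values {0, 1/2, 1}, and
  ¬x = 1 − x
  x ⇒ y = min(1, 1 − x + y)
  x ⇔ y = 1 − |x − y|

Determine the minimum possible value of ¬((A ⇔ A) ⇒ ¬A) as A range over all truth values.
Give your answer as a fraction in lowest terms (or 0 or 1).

0

Take A = 0:
A ⇔ A = 0 ⇔ 0 = 1
¬A = ¬0 = 1
(A ⇔ A) ⇒ ¬A = 1 ⇒ 1 = 1
¬((A ⇔ A) ⇒ ¬A) = ¬1 = 0
No assignment yields a value below 0, so this is the minimum.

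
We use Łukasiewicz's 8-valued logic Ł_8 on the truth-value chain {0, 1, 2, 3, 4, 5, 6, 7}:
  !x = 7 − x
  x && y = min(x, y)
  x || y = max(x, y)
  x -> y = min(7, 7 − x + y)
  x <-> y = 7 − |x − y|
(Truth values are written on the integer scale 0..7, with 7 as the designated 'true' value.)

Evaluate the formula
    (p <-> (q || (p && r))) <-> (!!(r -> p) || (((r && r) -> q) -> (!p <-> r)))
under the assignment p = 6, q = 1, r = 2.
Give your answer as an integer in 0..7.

p && r = 6 && 2 = 2
q || (p && r) = 1 || 2 = 2
p <-> (q || (p && r)) = 6 <-> 2 = 3
r -> p = 2 -> 6 = 7
!(r -> p) = !7 = 0
!!(r -> p) = !0 = 7
r && r = 2 && 2 = 2
(r && r) -> q = 2 -> 1 = 6
!p = !6 = 1
!p <-> r = 1 <-> 2 = 6
((r && r) -> q) -> (!p <-> r) = 6 -> 6 = 7
!!(r -> p) || (((r && r) -> q) -> (!p <-> r)) = 7 || 7 = 7
(p <-> (q || (p && r))) <-> (!!(r -> p) || (((r && r) -> q) -> (!p <-> r))) = 3 <-> 7 = 3

3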